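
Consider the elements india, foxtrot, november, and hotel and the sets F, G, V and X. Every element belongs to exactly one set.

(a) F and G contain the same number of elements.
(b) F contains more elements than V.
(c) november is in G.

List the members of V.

V = {}

From (c): november ∈ G.
Suppose india ∈ V: no assignment then satisfies all the clues, so india ∉ V.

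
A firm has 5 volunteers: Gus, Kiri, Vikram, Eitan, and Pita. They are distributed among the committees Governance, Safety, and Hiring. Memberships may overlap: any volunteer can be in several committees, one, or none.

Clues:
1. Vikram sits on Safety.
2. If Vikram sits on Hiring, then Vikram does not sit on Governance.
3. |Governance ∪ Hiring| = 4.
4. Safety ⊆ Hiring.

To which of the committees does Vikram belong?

Vikram: Hiring, Safety

From (1): Vikram ∈ Safety.
(4) with Vikram ∈ Safety: Vikram ∈ Hiring.
(2): Vikram ∉ Governance.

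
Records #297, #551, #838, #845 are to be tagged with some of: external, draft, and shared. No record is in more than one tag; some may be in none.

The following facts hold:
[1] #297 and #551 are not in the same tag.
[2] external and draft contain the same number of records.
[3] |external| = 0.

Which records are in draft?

draft = {}

(3): external already has 0, so the rest are out.
Suppose #297 ∈ draft: no assignment then satisfies all the clues, so #297 ∉ draft.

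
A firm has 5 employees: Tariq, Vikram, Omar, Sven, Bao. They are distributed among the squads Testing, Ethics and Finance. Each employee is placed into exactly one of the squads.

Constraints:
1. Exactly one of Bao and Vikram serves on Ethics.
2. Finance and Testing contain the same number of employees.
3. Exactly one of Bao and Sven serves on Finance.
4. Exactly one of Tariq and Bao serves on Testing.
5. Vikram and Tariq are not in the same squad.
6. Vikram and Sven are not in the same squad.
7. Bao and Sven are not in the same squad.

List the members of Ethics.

Ethics = {Vikram}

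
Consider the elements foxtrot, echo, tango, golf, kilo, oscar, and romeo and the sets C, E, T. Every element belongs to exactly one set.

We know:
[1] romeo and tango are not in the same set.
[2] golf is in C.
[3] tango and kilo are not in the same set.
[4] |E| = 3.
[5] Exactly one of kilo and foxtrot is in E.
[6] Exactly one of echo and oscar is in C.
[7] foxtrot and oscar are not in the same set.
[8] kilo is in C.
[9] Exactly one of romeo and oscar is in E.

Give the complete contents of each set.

C = {golf, kilo, oscar}; E = {echo, foxtrot, romeo}; T = {tango}

From (2): golf ∈ C.
From (8): kilo ∈ C.
(3): tango ∉ C.
(5) (exactly one): foxtrot ∈ E.
(7): oscar ∉ E.
(9) (exactly one): romeo ∈ E.
(1): tango ∉ E.
(4): only 3 candidates remain for E, so all are in.
(6) (exactly one): oscar ∈ C.
Only one set left: tango ∈ T.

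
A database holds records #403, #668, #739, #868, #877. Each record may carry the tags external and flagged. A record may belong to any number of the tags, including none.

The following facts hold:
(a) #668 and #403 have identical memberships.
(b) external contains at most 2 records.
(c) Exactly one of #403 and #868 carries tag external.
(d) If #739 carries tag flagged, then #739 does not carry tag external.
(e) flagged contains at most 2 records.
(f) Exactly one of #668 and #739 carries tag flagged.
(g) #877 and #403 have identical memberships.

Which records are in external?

external = {#868}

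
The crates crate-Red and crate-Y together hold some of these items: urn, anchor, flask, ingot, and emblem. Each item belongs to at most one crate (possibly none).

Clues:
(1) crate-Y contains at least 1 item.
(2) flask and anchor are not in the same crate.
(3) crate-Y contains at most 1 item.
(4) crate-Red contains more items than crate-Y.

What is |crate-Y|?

1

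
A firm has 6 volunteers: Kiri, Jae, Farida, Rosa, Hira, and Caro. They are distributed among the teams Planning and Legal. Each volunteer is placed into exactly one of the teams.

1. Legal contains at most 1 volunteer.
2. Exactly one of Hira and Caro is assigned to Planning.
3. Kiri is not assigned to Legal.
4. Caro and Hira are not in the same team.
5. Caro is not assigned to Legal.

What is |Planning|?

From (3): Kiri ∉ Legal.
From (5): Caro ∉ Legal.
Only one team left: Kiri ∈ Planning.
Only one team left: Caro ∈ Planning.
(2) (exactly one): Hira ∉ Planning.
Only one team left: Hira ∈ Legal.
(1): Legal already has 1, so the rest are out.
Only one team left: Jae ∈ Planning.
Only one team left: Farida ∈ Planning.
Only one team left: Rosa ∈ Planning.

5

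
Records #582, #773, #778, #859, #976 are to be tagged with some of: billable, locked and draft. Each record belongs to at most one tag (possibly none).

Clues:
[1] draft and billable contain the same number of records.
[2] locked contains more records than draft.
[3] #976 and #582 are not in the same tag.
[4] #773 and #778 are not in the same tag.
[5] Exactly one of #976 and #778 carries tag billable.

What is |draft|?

1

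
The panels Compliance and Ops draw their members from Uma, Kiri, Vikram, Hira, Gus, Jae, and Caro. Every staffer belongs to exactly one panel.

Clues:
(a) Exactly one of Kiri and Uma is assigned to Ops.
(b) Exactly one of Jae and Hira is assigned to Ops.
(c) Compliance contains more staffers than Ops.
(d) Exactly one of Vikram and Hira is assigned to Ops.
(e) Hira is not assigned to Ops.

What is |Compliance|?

4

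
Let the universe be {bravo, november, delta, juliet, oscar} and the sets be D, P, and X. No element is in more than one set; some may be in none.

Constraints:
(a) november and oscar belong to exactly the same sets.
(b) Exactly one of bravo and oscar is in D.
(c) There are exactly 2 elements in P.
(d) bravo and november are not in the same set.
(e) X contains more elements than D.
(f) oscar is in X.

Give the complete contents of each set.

D = {bravo}; P = {delta, juliet}; X = {november, oscar}

From (f): oscar ∈ X.
(a): november matches oscar: november ∉ D.
(a): november matches oscar: november ∉ P.
(a): november matches oscar: november ∈ X.
(b) (exactly one): bravo ∈ D.
(c): only 2 candidates remain for P, so all are in.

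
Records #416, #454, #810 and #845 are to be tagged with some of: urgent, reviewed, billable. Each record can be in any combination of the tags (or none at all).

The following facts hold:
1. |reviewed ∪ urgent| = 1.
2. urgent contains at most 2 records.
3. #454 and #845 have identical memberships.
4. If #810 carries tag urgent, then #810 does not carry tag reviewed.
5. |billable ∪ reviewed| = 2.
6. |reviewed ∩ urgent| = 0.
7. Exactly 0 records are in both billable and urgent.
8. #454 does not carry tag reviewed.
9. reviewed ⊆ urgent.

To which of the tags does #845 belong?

#845: billable

From (8): #454 ∉ reviewed.
(3): #845 matches #454: #845 ∉ reviewed.
Suppose #845 ∈ urgent: no assignment then satisfies all the clues, so #845 ∉ urgent.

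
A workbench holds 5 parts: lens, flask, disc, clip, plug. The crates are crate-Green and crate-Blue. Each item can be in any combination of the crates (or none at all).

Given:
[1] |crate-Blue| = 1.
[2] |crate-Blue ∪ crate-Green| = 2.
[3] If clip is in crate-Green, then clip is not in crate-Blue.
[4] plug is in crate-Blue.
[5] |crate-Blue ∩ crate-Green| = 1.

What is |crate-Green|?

2

From (4): plug ∈ crate-Blue.
(1): crate-Blue already has 1, so the rest are out.
Suppose plug ∉ crate-Green: no assignment then satisfies all the clues, so plug ∈ crate-Green.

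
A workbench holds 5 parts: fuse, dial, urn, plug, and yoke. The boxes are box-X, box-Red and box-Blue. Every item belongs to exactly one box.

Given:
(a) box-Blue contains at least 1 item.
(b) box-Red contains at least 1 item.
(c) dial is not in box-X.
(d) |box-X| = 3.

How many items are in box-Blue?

1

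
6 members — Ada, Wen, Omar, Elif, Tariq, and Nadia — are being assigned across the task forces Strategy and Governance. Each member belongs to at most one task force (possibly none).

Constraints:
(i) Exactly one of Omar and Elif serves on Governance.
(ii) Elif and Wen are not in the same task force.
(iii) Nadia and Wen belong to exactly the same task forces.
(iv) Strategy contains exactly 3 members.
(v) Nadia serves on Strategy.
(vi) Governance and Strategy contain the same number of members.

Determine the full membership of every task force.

Strategy = {Nadia, Omar, Wen}; Governance = {Ada, Elif, Tariq}

From (v): Nadia ∈ Strategy.
(iii): Wen matches Nadia: Wen ∈ Strategy.
(ii): Elif ∉ Strategy.
Suppose Ada ∈ Strategy: no assignment then satisfies all the clues, so Ada ∉ Strategy.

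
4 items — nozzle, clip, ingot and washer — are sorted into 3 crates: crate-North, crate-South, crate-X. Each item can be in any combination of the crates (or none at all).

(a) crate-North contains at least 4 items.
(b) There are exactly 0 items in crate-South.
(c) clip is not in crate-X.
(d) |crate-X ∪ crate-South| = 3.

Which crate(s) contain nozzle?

nozzle: crate-North, crate-X

From (c): clip ∉ crate-X.
(a): only 4 candidates remain for crate-North, so all are in.
(b): crate-South already has 0, so the rest are out.
Suppose nozzle ∉ crate-X: no assignment then satisfies all the clues, so nozzle ∈ crate-X.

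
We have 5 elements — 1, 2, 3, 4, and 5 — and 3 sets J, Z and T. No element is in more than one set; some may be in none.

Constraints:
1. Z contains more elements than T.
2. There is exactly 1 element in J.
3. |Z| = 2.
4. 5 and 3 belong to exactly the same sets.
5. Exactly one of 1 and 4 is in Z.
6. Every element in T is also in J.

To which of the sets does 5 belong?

5: none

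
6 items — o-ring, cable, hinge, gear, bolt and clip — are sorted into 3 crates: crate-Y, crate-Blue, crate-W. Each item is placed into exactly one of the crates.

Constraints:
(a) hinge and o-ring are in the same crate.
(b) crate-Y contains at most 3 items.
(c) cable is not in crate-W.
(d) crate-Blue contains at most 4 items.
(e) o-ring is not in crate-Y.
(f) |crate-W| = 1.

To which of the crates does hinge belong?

From (c): cable ∉ crate-W.
From (e): o-ring ∉ crate-Y.
(a): hinge matches o-ring: hinge ∉ crate-Y.
Suppose hinge ∉ crate-Blue: no assignment then satisfies all the clues, so hinge ∈ crate-Blue.

hinge: crate-Blue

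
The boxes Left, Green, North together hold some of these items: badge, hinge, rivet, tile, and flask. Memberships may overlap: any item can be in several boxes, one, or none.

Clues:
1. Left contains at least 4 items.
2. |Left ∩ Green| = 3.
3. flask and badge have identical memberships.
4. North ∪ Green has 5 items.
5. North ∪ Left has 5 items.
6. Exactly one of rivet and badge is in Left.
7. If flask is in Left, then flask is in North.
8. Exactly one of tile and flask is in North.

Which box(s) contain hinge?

hinge: Left, North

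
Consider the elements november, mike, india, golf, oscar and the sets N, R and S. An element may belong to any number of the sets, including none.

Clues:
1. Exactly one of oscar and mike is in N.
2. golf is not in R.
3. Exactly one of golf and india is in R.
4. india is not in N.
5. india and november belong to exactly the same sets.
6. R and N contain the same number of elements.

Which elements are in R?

R = {india, november}

From (2): golf ∉ R.
From (4): india ∉ N.
(3) (exactly one): india ∈ R.
(5): november matches india: november ∉ N.
(5): november matches india: november ∈ R.
Suppose mike ∈ R: no assignment then satisfies all the clues, so mike ∉ R.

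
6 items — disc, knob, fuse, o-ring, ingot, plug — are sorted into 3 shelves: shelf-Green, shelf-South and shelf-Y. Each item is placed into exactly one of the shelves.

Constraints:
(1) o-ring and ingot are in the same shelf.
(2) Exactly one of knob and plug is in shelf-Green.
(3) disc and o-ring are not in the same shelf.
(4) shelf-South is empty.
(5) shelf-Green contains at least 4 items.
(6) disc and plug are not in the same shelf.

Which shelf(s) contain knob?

knob: shelf-Y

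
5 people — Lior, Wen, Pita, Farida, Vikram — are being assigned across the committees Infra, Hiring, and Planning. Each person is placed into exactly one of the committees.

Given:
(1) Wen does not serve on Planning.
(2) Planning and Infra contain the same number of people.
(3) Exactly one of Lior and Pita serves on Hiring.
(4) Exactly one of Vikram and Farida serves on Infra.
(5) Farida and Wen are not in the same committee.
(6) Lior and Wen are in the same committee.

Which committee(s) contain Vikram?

From (1): Wen ∉ Planning.
(6): Lior matches Wen: Lior ∉ Planning.
Suppose Vikram ∈ Infra: no assignment then satisfies all the clues, so Vikram ∉ Infra.

Vikram: Hiring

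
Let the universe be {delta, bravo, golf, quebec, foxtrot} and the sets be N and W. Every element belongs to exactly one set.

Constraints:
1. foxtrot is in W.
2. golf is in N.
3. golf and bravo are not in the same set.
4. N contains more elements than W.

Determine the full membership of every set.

N = {delta, golf, quebec}; W = {bravo, foxtrot}

From (1): foxtrot ∈ W.
From (2): golf ∈ N.
(3): bravo ∉ N.
Only one set left: bravo ∈ W.
Suppose delta ∉ N: no assignment then satisfies all the clues, so delta ∈ N.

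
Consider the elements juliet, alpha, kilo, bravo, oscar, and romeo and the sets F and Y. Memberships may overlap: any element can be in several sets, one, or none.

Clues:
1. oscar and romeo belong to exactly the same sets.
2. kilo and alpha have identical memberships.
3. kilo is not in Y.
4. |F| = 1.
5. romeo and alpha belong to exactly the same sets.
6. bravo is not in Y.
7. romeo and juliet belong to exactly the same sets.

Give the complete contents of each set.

F = {bravo}; Y = {}

From (3): kilo ∉ Y.
From (6): bravo ∉ Y.
(2): alpha matches kilo: alpha ∉ Y.
(5): romeo matches alpha: romeo ∉ Y.
(7): juliet matches romeo: juliet ∉ Y.
(1): oscar matches romeo: oscar ∉ Y.
Suppose juliet ∈ F: no assignment then satisfies all the clues, so juliet ∉ F.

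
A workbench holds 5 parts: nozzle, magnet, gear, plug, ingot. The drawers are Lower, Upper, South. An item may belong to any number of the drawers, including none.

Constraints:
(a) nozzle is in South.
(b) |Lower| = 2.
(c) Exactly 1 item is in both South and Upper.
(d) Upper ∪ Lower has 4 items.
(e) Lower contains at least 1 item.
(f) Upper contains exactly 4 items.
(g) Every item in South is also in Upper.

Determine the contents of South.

South = {nozzle}

From (a): nozzle ∈ South.
(g) with nozzle ∈ South: nozzle ∈ Upper.
Suppose magnet ∈ South: no assignment then satisfies all the clues, so magnet ∉ South.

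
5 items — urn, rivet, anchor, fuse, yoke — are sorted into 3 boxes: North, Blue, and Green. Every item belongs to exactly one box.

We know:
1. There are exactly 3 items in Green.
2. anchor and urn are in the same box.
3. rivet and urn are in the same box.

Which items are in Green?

Green = {anchor, rivet, urn}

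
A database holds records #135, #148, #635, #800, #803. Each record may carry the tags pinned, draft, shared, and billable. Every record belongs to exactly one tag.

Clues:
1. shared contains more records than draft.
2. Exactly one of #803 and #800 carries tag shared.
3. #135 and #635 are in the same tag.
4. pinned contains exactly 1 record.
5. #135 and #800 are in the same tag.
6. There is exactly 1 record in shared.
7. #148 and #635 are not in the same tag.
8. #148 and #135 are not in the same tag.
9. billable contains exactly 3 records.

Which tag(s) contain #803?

#803: shared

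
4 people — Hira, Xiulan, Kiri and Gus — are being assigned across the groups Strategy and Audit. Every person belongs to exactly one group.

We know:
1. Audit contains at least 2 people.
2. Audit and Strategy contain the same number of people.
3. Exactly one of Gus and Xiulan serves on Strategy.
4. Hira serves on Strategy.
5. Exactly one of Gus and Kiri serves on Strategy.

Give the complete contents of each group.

Strategy = {Gus, Hira}; Audit = {Kiri, Xiulan}

From (4): Hira ∈ Strategy.
Suppose Xiulan ∈ Strategy: no assignment then satisfies all the clues, so Xiulan ∉ Strategy.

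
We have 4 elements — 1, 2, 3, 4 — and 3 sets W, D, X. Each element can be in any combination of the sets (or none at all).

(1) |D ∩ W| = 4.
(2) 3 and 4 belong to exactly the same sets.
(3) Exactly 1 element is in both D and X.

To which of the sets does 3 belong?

3: D, W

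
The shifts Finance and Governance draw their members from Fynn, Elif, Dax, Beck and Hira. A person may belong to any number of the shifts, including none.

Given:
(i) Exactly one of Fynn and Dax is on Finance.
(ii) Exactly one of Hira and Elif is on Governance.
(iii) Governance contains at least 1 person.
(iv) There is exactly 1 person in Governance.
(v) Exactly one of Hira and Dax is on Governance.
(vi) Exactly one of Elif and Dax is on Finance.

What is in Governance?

Governance = {Hira}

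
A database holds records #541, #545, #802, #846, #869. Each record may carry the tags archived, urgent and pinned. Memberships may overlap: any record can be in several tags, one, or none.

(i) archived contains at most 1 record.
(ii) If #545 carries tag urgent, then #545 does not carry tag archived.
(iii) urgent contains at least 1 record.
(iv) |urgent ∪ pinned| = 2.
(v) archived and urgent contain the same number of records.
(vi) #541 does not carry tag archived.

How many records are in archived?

1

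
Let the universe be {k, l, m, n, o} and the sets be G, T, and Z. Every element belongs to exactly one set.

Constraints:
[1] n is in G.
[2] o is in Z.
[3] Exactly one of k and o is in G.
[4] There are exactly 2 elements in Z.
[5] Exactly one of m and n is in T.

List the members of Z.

From (1): n ∈ G.
From (2): o ∈ Z.
(3) (exactly one): k ∈ G.
(5) (exactly one): m ∈ T.
(4): only 2 candidates remain for Z, so all are in.

Z = {l, o}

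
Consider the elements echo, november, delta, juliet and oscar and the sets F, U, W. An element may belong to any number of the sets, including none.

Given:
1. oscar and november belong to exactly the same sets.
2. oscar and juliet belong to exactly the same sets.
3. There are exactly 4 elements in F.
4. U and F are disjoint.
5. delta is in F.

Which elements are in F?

F = {delta, juliet, november, oscar}

From (5): delta ∈ F.
(4) (disjoint): delta ∉ U.
Suppose echo ∈ F: no assignment then satisfies all the clues, so echo ∉ F.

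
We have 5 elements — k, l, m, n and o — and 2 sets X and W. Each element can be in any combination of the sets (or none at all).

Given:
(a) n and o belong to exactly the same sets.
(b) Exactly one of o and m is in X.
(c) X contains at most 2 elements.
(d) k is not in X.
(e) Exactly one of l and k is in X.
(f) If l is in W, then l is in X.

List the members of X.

X = {l, m}

From (d): k ∉ X.
(e) (exactly one): l ∈ X.
Suppose m ∉ X: no assignment then satisfies all the clues, so m ∈ X.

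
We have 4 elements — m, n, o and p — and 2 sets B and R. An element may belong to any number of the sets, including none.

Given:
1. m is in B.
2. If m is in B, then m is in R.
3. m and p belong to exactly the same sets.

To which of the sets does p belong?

From (1): m ∈ B.
(2): m ∈ R.
(3): p matches m: p ∈ B.
(3): p matches m: p ∈ R.

p: B, R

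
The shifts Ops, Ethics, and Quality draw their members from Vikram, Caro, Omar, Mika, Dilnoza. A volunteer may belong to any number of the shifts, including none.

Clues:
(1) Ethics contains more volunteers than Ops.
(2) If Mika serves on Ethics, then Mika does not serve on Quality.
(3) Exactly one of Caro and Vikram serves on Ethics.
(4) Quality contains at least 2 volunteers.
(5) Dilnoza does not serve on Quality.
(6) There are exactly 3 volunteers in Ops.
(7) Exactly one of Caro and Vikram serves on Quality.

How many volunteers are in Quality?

2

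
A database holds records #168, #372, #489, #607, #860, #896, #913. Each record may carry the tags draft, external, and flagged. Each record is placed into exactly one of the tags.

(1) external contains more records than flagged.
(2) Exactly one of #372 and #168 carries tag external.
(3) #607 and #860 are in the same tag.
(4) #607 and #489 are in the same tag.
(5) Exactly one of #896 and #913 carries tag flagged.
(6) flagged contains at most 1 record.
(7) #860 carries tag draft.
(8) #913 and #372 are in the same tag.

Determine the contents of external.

From (7): #860 ∈ draft.
(3): #607 matches #860: #607 ∈ draft.
(4): #489 matches #607: #489 ∈ draft.
Suppose #168 ∈ external: no assignment then satisfies all the clues, so #168 ∉ external.

external = {#372, #913}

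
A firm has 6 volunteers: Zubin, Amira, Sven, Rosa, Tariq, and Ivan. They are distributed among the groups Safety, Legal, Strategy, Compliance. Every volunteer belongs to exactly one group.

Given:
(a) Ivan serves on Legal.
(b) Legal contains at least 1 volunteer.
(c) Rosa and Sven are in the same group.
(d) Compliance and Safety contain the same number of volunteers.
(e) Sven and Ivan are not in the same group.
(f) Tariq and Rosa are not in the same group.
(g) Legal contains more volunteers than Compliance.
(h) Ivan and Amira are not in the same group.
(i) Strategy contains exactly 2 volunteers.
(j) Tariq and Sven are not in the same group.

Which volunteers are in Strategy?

Strategy = {Rosa, Sven}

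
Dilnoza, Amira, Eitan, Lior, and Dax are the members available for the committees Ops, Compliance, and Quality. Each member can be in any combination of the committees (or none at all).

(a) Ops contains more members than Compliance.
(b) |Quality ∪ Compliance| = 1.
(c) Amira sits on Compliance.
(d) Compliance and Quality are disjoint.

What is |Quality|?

0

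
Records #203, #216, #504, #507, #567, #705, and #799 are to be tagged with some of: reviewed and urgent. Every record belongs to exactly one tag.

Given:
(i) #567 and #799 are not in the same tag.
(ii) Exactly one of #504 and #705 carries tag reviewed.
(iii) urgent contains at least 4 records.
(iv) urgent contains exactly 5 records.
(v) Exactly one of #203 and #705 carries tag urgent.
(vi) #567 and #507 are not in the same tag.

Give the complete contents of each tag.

reviewed = {#567, #705}; urgent = {#203, #216, #504, #507, #799}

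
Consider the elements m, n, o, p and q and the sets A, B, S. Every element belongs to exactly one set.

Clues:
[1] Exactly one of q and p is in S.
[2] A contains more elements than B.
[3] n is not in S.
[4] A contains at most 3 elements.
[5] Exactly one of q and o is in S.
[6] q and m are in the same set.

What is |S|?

2

From (3): n ∉ S.
Suppose m ∈ B: no assignment then satisfies all the clues, so m ∉ B.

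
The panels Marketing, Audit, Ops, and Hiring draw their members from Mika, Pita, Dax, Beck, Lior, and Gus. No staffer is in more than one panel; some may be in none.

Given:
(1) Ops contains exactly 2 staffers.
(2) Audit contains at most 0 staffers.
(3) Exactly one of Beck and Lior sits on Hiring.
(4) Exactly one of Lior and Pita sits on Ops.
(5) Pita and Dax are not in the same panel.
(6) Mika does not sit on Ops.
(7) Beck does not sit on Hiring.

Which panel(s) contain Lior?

From (6): Mika ∉ Ops.
From (7): Beck ∉ Hiring.
(2): Audit already has 0, so the rest are out.
(3) (exactly one): Lior ∈ Hiring.
(4) (exactly one): Pita ∈ Ops.
(5): Dax ∉ Ops.

Lior: Hiring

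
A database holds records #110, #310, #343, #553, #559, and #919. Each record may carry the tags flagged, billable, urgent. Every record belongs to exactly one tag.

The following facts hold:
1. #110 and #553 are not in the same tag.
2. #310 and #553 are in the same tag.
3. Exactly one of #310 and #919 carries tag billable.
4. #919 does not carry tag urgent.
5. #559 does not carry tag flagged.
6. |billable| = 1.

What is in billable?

billable = {#919}

From (4): #919 ∉ urgent.
From (5): #559 ∉ flagged.
Suppose #110 ∈ billable: no assignment then satisfies all the clues, so #110 ∉ billable.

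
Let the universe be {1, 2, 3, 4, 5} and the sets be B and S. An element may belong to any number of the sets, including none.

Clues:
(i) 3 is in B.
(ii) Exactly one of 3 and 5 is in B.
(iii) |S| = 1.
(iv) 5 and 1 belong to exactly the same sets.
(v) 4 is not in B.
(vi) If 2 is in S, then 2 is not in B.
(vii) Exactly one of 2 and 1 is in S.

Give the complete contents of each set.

B = {3}; S = {2}

From (i): 3 ∈ B.
From (v): 4 ∉ B.
(ii) (exactly one): 5 ∉ B.
(iv): 1 matches 5: 1 ∉ B.
Suppose 1 ∈ S: no assignment then satisfies all the clues, so 1 ∉ S.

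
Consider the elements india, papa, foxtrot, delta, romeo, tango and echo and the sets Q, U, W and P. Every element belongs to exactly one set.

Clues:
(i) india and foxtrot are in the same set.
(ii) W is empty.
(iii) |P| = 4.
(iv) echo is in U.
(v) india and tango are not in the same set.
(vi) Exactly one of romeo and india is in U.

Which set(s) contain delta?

From (iv): echo ∈ U.
(ii): W already has 0, so the rest are out.
Suppose delta ∈ Q: no assignment then satisfies all the clues, so delta ∉ Q.

delta: P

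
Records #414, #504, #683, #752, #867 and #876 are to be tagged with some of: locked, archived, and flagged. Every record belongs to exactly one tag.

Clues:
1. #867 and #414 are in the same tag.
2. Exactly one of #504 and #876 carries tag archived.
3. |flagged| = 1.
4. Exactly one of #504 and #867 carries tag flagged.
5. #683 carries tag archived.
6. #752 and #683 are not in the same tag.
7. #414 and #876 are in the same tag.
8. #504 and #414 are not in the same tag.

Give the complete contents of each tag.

locked = {#752}; archived = {#414, #683, #867, #876}; flagged = {#504}

From (5): #683 ∈ archived.
(6): #752 ∉ archived.
Suppose #414 ∈ locked: no assignment then satisfies all the clues, so #414 ∉ locked.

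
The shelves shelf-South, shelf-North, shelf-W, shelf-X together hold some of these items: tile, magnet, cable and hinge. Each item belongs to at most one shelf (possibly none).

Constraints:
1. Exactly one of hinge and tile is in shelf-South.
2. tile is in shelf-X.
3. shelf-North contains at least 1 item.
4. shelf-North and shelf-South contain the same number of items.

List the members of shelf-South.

From (2): tile ∈ shelf-X.
(1) (exactly one): hinge ∈ shelf-South.
Suppose magnet ∈ shelf-South: no assignment then satisfies all the clues, so magnet ∉ shelf-South.

shelf-South = {hinge}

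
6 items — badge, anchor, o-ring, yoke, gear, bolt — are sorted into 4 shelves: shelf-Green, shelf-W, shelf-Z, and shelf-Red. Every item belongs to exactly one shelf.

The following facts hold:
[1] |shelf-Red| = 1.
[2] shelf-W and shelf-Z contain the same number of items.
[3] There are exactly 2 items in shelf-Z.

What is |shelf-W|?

2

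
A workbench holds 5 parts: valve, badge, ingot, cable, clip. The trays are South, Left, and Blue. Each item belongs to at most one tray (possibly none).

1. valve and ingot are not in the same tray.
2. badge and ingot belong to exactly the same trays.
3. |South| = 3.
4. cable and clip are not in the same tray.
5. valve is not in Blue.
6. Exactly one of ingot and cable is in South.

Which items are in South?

South = {badge, clip, ingot}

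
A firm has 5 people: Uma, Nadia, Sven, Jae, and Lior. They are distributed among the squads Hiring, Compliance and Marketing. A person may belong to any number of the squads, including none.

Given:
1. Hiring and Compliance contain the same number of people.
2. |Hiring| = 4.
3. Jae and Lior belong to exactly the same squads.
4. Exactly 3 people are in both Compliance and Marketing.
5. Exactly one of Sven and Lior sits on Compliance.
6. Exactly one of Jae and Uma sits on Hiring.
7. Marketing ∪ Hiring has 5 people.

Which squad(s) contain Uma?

Uma: Compliance, Marketing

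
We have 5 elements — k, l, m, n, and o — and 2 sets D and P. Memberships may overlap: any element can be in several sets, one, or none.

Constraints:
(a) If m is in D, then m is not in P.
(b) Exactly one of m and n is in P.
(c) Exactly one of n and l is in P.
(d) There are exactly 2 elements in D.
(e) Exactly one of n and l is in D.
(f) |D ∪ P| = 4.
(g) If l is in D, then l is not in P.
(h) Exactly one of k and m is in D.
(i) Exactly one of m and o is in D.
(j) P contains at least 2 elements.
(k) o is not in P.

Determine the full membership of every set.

D = {l, m}; P = {k, n}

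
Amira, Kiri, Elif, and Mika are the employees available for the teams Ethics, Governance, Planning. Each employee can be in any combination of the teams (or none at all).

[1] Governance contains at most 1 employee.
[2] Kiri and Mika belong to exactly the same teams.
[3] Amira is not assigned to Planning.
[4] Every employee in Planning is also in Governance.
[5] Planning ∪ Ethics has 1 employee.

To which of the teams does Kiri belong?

From (3): Amira ∉ Planning.
Suppose Kiri ∈ Ethics: no assignment then satisfies all the clues, so Kiri ∉ Ethics.

Kiri: none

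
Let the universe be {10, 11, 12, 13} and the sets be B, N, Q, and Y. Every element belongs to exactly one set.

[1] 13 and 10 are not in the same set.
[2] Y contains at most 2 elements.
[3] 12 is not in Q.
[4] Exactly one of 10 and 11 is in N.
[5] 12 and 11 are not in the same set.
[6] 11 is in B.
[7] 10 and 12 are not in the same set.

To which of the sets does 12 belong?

From (3): 12 ∉ Q.
From (6): 11 ∈ B.
(4) (exactly one): 10 ∈ N.
(5): 12 ∉ B.
(7): 12 ∉ N.
Only one set left: 12 ∈ Y.
(1): 13 ∉ N.

12: Y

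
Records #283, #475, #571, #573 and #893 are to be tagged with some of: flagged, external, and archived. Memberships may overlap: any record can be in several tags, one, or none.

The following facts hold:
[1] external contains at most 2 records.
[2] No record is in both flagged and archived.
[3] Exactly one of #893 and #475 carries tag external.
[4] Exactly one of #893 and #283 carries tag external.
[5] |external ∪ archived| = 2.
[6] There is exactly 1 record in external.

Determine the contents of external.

external = {#893}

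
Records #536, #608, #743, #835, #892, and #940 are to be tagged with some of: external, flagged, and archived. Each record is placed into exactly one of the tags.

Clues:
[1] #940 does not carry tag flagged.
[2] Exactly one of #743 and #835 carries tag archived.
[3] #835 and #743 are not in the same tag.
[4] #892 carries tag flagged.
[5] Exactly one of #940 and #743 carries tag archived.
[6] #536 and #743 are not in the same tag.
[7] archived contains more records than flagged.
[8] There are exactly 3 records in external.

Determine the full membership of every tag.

external = {#536, #835, #940}; flagged = {#892}; archived = {#608, #743}

From (1): #940 ∉ flagged.
From (4): #892 ∈ flagged.
Suppose #536 ∉ external: no assignment then satisfies all the clues, so #536 ∈ external.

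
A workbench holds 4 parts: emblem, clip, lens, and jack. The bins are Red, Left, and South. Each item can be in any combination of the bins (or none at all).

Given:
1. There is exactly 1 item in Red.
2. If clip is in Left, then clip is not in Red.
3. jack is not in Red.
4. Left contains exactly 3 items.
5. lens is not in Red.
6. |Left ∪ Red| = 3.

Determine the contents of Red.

Red = {emblem}

From (3): jack ∉ Red.
From (5): lens ∉ Red.
Suppose emblem ∉ Red: no assignment then satisfies all the clues, so emblem ∈ Red.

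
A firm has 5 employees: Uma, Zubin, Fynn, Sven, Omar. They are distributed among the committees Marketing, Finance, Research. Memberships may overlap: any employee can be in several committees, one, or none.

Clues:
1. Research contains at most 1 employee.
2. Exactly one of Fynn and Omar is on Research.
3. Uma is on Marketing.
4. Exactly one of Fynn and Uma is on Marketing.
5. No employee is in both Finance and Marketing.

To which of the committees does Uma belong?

From (3): Uma ∈ Marketing.
(4) (exactly one): Fynn ∉ Marketing.
(5) (disjoint): Uma ∉ Finance.
Suppose Uma ∈ Research: no assignment then satisfies all the clues, so Uma ∉ Research.

Uma: Marketing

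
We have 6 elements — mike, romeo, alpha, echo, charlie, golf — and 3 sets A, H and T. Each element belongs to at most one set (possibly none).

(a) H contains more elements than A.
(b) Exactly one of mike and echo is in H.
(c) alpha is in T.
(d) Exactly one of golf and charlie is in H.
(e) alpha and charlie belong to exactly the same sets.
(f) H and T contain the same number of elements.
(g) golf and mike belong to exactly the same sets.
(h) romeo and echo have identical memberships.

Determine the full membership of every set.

A = {}; H = {golf, mike}; T = {alpha, charlie}

From (c): alpha ∈ T.
(e): charlie matches alpha: charlie ∉ A.
(e): charlie matches alpha: charlie ∉ H.
(e): charlie matches alpha: charlie ∈ T.
(d) (exactly one): golf ∈ H.
(g): mike matches golf: mike ∉ A.
(g): mike matches golf: mike ∈ H.
(b) (exactly one): echo ∉ H.
(h): romeo matches echo: romeo ∉ H.
Suppose romeo ∈ A: no assignment then satisfies all the clues, so romeo ∉ A.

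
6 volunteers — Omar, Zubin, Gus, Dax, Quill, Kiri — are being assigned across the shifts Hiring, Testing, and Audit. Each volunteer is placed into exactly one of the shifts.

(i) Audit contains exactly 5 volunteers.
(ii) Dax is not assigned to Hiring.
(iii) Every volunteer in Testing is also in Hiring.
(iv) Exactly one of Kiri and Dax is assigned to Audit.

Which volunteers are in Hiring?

Hiring = {Kiri}

From (ii): Dax ∉ Hiring.
(iii) contrapositive: Dax ∉ Testing.
Only one shift left: Dax ∈ Audit.
(iv) (exactly one): Kiri ∉ Audit.
(i): only 5 candidates remain for Audit, so all are in.
Suppose Kiri ∉ Hiring: no assignment then satisfies all the clues, so Kiri ∈ Hiring.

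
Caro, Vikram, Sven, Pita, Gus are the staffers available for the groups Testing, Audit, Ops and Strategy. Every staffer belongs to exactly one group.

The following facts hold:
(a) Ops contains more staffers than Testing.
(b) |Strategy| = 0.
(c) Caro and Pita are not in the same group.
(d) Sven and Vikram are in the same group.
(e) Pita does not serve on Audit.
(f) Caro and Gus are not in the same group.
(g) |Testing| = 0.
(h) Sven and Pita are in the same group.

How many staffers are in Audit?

1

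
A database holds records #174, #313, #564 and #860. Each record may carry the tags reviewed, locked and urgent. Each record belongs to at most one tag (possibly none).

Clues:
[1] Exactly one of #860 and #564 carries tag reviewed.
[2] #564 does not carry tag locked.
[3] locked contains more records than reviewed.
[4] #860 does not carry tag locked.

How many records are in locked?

2

From (2): #564 ∉ locked.
From (4): #860 ∉ locked.
Suppose #174 ∈ reviewed: no assignment then satisfies all the clues, so #174 ∉ reviewed.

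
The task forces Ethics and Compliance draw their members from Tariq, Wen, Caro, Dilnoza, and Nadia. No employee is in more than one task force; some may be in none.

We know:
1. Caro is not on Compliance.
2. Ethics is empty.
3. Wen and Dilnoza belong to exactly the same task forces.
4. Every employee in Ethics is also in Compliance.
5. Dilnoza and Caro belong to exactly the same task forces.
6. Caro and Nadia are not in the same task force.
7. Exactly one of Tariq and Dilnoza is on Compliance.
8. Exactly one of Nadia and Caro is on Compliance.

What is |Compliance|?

From (1): Caro ∉ Compliance.
(2): Ethics already has 0, so the rest are out.
(5): Dilnoza matches Caro: Dilnoza ∉ Compliance.
(7) (exactly one): Tariq ∈ Compliance.
(8) (exactly one): Nadia ∈ Compliance.
(3): Wen matches Dilnoza: Wen ∉ Compliance.

2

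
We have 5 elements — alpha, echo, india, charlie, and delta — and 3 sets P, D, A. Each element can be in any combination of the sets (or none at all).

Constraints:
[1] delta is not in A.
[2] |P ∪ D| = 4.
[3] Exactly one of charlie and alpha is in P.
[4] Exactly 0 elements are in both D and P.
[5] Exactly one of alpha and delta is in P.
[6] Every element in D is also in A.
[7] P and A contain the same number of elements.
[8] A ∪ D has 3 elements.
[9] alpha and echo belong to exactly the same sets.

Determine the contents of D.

D = {charlie}

From (1): delta ∉ A.
(6) contrapositive: delta ∉ D.
Suppose alpha ∈ D: no assignment then satisfies all the clues, so alpha ∉ D.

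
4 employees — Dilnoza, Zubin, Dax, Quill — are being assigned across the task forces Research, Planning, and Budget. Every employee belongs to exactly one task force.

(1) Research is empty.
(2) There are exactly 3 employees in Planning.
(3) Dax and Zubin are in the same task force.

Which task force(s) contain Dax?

Dax: Planning

(1): Research already has 0, so the rest are out.
Suppose Dax ∉ Planning: no assignment then satisfies all the clues, so Dax ∈ Planning.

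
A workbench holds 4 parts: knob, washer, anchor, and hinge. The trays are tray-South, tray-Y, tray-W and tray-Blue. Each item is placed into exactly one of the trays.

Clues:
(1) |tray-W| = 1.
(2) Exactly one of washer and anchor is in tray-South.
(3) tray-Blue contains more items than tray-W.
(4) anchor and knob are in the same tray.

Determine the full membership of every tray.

tray-South = {washer}; tray-Y = {}; tray-W = {hinge}; tray-Blue = {anchor, knob}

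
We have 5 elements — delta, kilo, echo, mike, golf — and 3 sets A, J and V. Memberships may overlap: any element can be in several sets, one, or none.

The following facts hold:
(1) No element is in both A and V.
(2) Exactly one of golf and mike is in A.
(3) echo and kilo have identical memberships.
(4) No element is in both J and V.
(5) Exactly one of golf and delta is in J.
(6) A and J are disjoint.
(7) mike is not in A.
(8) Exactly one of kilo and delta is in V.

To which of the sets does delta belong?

delta: J

From (7): mike ∉ A.
(2) (exactly one): golf ∈ A.
(6) (disjoint): golf ∉ J.
(1) (disjoint): golf ∉ V.
(5) (exactly one): delta ∈ J.
(6) (disjoint): delta ∉ A.
(4) (disjoint): delta ∉ V.
(8) (exactly one): kilo ∈ V.
(1) (disjoint): kilo ∉ A.
(3): echo matches kilo: echo ∉ A.
(3): echo matches kilo: echo ∈ V.
(4) (disjoint): echo ∉ J.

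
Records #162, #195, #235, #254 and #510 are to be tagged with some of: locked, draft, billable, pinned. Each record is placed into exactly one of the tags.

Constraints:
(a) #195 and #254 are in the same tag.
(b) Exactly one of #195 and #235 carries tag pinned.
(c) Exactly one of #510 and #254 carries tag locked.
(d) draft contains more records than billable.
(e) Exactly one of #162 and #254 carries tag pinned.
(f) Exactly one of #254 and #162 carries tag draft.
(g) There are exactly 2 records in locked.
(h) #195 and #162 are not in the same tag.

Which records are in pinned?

pinned = {#195, #254}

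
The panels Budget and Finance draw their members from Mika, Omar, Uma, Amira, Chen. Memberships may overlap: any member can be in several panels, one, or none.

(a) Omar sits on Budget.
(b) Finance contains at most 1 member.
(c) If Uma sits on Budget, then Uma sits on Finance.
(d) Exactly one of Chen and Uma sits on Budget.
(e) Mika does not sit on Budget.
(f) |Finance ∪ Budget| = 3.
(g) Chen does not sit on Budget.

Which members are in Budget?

Budget = {Amira, Omar, Uma}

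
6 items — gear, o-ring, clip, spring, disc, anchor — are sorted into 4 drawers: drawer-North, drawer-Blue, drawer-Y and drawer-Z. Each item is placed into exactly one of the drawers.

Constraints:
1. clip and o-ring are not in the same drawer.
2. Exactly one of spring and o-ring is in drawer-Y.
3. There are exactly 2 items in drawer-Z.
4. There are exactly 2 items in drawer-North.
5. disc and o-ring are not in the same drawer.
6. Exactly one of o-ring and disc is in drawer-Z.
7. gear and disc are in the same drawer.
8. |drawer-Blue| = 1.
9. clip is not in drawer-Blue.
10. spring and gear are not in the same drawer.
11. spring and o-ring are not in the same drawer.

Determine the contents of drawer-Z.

From (9): clip ∉ drawer-Blue.
Suppose gear ∉ drawer-Z: no assignment then satisfies all the clues, so gear ∈ drawer-Z.

drawer-Z = {disc, gear}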